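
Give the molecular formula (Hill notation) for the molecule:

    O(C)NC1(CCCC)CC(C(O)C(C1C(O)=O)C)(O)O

C13H25NO6

Heavy atoms from the SMILES: 13 C, 1 N, 6 O.
Implicit hydrogens by atom environment:
  4 × C: 2 H each → 8
  4 × O: 1 H each → 4
  3 × C: 3 H each → 9
  3 × C: 1 H each → 3
  3 × C: no H
  2 × O: no H
  1 × N: 1 H
  Total hydrogens = 25.
Molecular formula: C13H25NO6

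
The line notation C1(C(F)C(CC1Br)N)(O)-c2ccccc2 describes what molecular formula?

C11H13BrFNO

Heavy atoms from the SMILES: 1 Br, 11 C, 1 F, 1 N, 1 O.
Implicit hydrogens by atom environment:
  5 × C (aromatic): 1 H each → 5
  3 × C: 1 H each → 3
  1 × Br: no H
  1 × C: 2 H
  1 × C: no H
  1 × C (aromatic): no H
  1 × F: no H
  1 × N: 2 H
  1 × O: 1 H
  Total hydrogens = 13.
Molecular formula: C11H13BrFNO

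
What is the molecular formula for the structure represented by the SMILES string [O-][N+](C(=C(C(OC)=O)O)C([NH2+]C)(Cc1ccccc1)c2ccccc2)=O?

Heavy atoms from the SMILES: 19 C, 2 N, 5 O.
Implicit hydrogens by atom environment:
  10 × C (aromatic): 1 H each → 10
  4 × C: no H
  3 × O: no H
  2 × C: 3 H each → 6
  2 × C (aromatic): no H
  1 × C: 2 H
  1 × N (charge +1): 2 H
  1 × N (charge +1): no H
  1 × O: 1 H
  1 × O (charge -1): no H
  Total hydrogens = 21.
Net charge +1.
Molecular formula: C19H21N2O5+

C19H21N2O5+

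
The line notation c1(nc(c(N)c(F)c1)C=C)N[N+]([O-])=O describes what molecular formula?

C7H7FN4O2

Heavy atoms from the SMILES: 7 C, 1 F, 4 N, 2 O.
Implicit hydrogens by atom environment:
  4 × C (aromatic): no H
  1 × C: 2 H
  1 × C (aromatic): 1 H
  1 × C: 1 H
  1 × F: no H
  1 × N: 2 H
  1 × N: 1 H
  1 × N (aromatic): no H
  1 × N (charge +1): no H
  1 × O: no H
  1 × O (charge -1): no H
  Total hydrogens = 7.
Molecular formula: C7H7FN4O2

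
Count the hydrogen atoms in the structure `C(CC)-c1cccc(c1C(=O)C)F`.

13

Hydrogens are implicit in SMILES; fill each atom to its normal valence:
  3 × C (aromatic): 1 H each → 3
  3 × C (aromatic): no H
  2 × C: 3 H each → 6
  2 × C: 2 H each → 4
  1 × C: no H
  1 × F: no H
  1 × O: no H
  Total hydrogens = 13.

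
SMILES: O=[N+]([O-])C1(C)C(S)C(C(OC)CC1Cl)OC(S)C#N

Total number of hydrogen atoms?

15

Hydrogens are implicit in SMILES; fill each atom to its normal valence:
  5 × C: 1 H each → 5
  3 × O: no H
  2 × C: 3 H each → 6
  2 × C: no H
  2 × S: 1 H each → 2
  1 × C: 2 H
  1 × Cl: no H
  1 × N (charge +1): no H
  1 × N: no H
  1 × O (charge -1): no H
  Total hydrogens = 15.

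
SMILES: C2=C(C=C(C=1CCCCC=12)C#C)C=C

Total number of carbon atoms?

The symbol for carbon appears 14 times in the SMILES.

14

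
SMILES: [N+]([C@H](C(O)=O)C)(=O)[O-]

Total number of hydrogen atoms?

5

Hydrogens are implicit in SMILES; fill each atom to its normal valence:
  2 × O: no H
  1 × C: 3 H
  1 × C: 1 H
  1 × C: no H
  1 × N (charge +1): no H
  1 × O: 1 H
  1 × O (charge -1): no H
  Total hydrogens = 5.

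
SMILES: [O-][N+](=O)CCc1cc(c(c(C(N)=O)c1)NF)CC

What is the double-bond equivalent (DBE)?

Molecular formula from the SMILES: C11H14FN3O3.
DoU = (2C + 2 + N − H − X)/2 = (2·11 + 2 + 3 − 14 − 1)/2 = 12/2 = 6.
(Structurally: 1 ring(s) + 5 π bond(s) = 6.)

6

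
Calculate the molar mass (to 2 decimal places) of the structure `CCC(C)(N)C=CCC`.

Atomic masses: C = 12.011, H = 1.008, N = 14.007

127.23

Molecular formula: C8H17N.
M = 8×12.011 + 17×1.008 + 1×14.007 = 127.23 g/mol.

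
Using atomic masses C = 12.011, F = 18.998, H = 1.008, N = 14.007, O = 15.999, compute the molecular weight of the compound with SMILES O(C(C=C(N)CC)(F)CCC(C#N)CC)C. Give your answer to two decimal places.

Molecular formula: C12H21FN2O.
M = 12×12.011 + 1×18.998 + 21×1.008 + 2×14.007 + 1×15.999 = 228.31 g/mol.

228.31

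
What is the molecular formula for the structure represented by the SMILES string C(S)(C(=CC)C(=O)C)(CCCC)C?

C11H20OS

Heavy atoms from the SMILES: 11 C, 1 O, 1 S.
Implicit hydrogens by atom environment:
  4 × C: 3 H each → 12
  3 × C: 2 H each → 6
  3 × C: no H
  1 × C: 1 H
  1 × O: no H
  1 × S: 1 H
  Total hydrogens = 20.
Molecular formula: C11H20OS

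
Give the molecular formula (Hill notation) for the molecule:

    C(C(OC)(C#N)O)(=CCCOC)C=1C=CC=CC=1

Heavy atoms from the SMILES: 14 C, 1 N, 3 O.
Implicit hydrogens by atom environment:
  5 × C (aromatic): 1 H each → 5
  3 × C: no H
  2 × C: 3 H each → 6
  2 × C: 2 H each → 4
  2 × O: no H
  1 × C: 1 H
  1 × C (aromatic): no H
  1 × N: no H
  1 × O: 1 H
  Total hydrogens = 17.
Molecular formula: C14H17NO3

C14H17NO3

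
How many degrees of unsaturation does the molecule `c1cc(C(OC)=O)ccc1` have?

5

Molecular formula from the SMILES: C8H8O2.
DoU = (2C + 2 + N − H − X)/2 = (2·8 + 2 + 0 − 8 − 0)/2 = 10/2 = 5.
(Structurally: 1 ring(s) + 4 π bond(s) = 5.)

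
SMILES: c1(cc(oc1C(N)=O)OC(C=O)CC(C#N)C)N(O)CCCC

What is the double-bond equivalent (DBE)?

Molecular formula from the SMILES: C15H21N3O5.
DoU = (2C + 2 + N − H − X)/2 = (2·15 + 2 + 3 − 21 − 0)/2 = 14/2 = 7.
(Structurally: 1 ring(s) + 6 π bond(s) = 7.)

7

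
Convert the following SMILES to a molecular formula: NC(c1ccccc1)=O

Heavy atoms from the SMILES: 7 C, 1 N, 1 O.
Implicit hydrogens by atom environment:
  5 × C (aromatic): 1 H each → 5
  1 × C (aromatic): no H
  1 × C: no H
  1 × N: 2 H
  1 × O: no H
  Total hydrogens = 7.
Molecular formula: C7H7NO

C7H7NO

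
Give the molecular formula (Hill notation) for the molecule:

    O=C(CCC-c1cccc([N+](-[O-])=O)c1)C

C11H13NO3

Heavy atoms from the SMILES: 11 C, 1 N, 3 O.
Implicit hydrogens by atom environment:
  4 × C (aromatic): 1 H each → 4
  3 × C: 2 H each → 6
  2 × C (aromatic): no H
  2 × O: no H
  1 × C: 3 H
  1 × C: no H
  1 × N (charge +1): no H
  1 × O (charge -1): no H
  Total hydrogens = 13.
Molecular formula: C11H13NO3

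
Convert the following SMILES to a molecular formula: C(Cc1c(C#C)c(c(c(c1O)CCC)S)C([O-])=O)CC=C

Heavy atoms from the SMILES: 17 C, 3 O, 1 S.
Implicit hydrogens by atom environment:
  6 × C: 2 H each → 12
  6 × C (aromatic): no H
  2 × C: 1 H each → 2
  2 × C: no H
  1 × C: 3 H
  1 × O: 1 H
  1 × O: no H
  1 × O (charge -1): no H
  1 × S: 1 H
  Total hydrogens = 19.
Net charge -1.
Molecular formula: C17H19O3S-

C17H19O3S-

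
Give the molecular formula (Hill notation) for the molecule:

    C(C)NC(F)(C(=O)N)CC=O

C6H11FN2O2

Heavy atoms from the SMILES: 6 C, 1 F, 2 N, 2 O.
Implicit hydrogens by atom environment:
  2 × C: 2 H each → 4
  2 × C: no H
  2 × O: no H
  1 × C: 3 H
  1 × C: 1 H
  1 × F: no H
  1 × N: 2 H
  1 × N: 1 H
  Total hydrogens = 11.
Molecular formula: C6H11FN2O2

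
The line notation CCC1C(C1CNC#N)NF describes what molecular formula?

C7H12FN3

Heavy atoms from the SMILES: 7 C, 1 F, 3 N.
Implicit hydrogens by atom environment:
  3 × C: 1 H each → 3
  2 × C: 2 H each → 4
  2 × N: 1 H each → 2
  1 × C: 3 H
  1 × C: no H
  1 × F: no H
  1 × N: no H
  Total hydrogens = 12.
Molecular formula: C7H12FN3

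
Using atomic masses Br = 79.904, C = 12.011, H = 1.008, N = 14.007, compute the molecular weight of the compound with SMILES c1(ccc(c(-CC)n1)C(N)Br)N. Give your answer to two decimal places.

Molecular formula: C8H12BrN3.
M = 1×79.904 + 8×12.011 + 12×1.008 + 3×14.007 = 230.11 g/mol.

230.11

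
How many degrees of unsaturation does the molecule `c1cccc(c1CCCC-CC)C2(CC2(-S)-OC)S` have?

Molecular formula from the SMILES: C16H24OS2.
DoU = (2C + 2 + N − H − X)/2 = (2·16 + 2 + 0 − 24 − 0)/2 = 10/2 = 5.
(Structurally: 2 ring(s) + 3 π bond(s) = 5.)

5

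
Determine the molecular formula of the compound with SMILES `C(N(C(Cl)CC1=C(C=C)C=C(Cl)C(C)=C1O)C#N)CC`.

C15H18Cl2N2O

Heavy atoms from the SMILES: 15 C, 2 Cl, 2 N, 1 O.
Implicit hydrogens by atom environment:
  5 × C (aromatic): no H
  4 × C: 2 H each → 8
  2 × C: 3 H each → 6
  2 × C: 1 H each → 2
  2 × Cl: no H
  2 × N: no H
  1 × C (aromatic): 1 H
  1 × C: no H
  1 × O: 1 H
  Total hydrogens = 18.
Molecular formula: C15H18Cl2N2O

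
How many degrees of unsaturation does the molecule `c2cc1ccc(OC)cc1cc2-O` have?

7

Molecular formula from the SMILES: C11H10O2.
DoU = (2C + 2 + N − H − X)/2 = (2·11 + 2 + 0 − 10 − 0)/2 = 14/2 = 7.
(Structurally: 2 ring(s) + 5 π bond(s) = 7.)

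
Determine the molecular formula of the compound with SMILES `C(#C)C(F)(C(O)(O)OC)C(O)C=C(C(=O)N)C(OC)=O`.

Heavy atoms from the SMILES: 11 C, 1 F, 1 N, 7 O.
Implicit hydrogens by atom environment:
  6 × C: no H
  4 × O: no H
  3 × C: 1 H each → 3
  3 × O: 1 H each → 3
  2 × C: 3 H each → 6
  1 × F: no H
  1 × N: 2 H
  Total hydrogens = 14.
Molecular formula: C11H14FNO7

C11H14FNO7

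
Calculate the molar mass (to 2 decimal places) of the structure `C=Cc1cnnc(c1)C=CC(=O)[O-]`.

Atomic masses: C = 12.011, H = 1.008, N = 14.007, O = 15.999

Molecular formula: C9H7N2O2-.
M = 9×12.011 + 7×1.008 + 2×14.007 + 2×15.999 = 175.17 g/mol.

175.17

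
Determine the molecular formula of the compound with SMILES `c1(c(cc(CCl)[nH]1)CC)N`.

Heavy atoms from the SMILES: 7 C, 1 Cl, 2 N.
Implicit hydrogens by atom environment:
  3 × C (aromatic): no H
  2 × C: 2 H each → 4
  1 × C: 3 H
  1 × C (aromatic): 1 H
  1 × Cl: no H
  1 × N: 2 H
  1 × N (aromatic): 1 H
  Total hydrogens = 11.
Molecular formula: C7H11ClN2

C7H11ClN2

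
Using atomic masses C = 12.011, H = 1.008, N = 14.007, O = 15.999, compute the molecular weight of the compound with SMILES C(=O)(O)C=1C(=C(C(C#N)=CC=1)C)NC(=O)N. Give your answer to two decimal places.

219.20

Molecular formula: C10H9N3O3.
M = 10×12.011 + 9×1.008 + 3×14.007 + 3×15.999 = 219.20 g/mol.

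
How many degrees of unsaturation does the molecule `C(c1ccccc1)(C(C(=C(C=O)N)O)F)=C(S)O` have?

7

Molecular formula from the SMILES: C12H12FNO3S.
DoU = (2C + 2 + N − H − X)/2 = (2·12 + 2 + 1 − 12 − 1)/2 = 14/2 = 7.
(Structurally: 1 ring(s) + 6 π bond(s) = 7.)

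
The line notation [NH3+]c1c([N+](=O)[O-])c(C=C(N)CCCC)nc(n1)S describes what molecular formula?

Heavy atoms from the SMILES: 10 C, 5 N, 2 O, 1 S.
Implicit hydrogens by atom environment:
  4 × C (aromatic): no H
  3 × C: 2 H each → 6
  2 × N (aromatic): no H
  1 × C: 3 H
  1 × C: 1 H
  1 × C: no H
  1 × N (charge +1): 3 H
  1 × N: 2 H
  1 × N (charge +1): no H
  1 × O: no H
  1 × O (charge -1): no H
  1 × S: 1 H
  Total hydrogens = 16.
Net charge +1.
Molecular formula: C10H16N5O2S+

C10H16N5O2S+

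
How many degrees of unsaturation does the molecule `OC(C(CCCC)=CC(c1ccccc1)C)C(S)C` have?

Molecular formula from the SMILES: C17H26OS.
DoU = (2C + 2 + N − H − X)/2 = (2·17 + 2 + 0 − 26 − 0)/2 = 10/2 = 5.
(Structurally: 1 ring(s) + 4 π bond(s) = 5.)

5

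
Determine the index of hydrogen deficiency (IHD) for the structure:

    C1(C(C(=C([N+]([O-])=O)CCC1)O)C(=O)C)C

Molecular formula from the SMILES: C10H15NO4.
DoU = (2C + 2 + N − H − X)/2 = (2·10 + 2 + 1 − 15 − 0)/2 = 8/2 = 4.
(Structurally: 1 ring(s) + 3 π bond(s) = 4.)

4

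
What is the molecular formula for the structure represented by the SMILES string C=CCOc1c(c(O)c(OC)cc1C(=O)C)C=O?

C13H14O5

Heavy atoms from the SMILES: 13 C, 5 O.
Implicit hydrogens by atom environment:
  5 × C (aromatic): no H
  4 × O: no H
  2 × C: 3 H each → 6
  2 × C: 2 H each → 4
  2 × C: 1 H each → 2
  1 × C (aromatic): 1 H
  1 × C: no H
  1 × O: 1 H
  Total hydrogens = 14.
Molecular formula: C13H14O5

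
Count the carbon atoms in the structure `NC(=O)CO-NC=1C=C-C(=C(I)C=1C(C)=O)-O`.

10

The symbol for carbon appears 10 times in the SMILES.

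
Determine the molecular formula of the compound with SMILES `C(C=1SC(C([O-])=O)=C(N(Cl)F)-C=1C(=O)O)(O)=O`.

Heavy atoms from the SMILES: 7 C, 1 Cl, 1 F, 1 N, 6 O, 1 S.
Implicit hydrogens by atom environment:
  4 × C (aromatic): no H
  3 × C: no H
  3 × O: no H
  2 × O: 1 H each → 2
  1 × Cl: no H
  1 × F: no H
  1 × N: no H
  1 × O (charge -1): no H
  1 × S (aromatic): no H
  Total hydrogens = 2.
Net charge -1.
Molecular formula: C7H2ClFNO6S-

C7H2ClFNO6S-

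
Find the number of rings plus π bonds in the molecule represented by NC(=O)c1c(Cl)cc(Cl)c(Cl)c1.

Molecular formula from the SMILES: C7H4Cl3NO.
DoU = (2C + 2 + N − H − X)/2 = (2·7 + 2 + 1 − 4 − 3)/2 = 10/2 = 5.
(Structurally: 1 ring(s) + 4 π bond(s) = 5.)

5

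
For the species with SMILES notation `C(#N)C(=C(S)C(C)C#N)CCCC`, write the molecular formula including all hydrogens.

Heavy atoms from the SMILES: 10 C, 2 N, 1 S.
Implicit hydrogens by atom environment:
  4 × C: no H
  3 × C: 2 H each → 6
  2 × C: 3 H each → 6
  2 × N: no H
  1 × C: 1 H
  1 × S: 1 H
  Total hydrogens = 14.
Molecular formula: C10H14N2S

C10H14N2S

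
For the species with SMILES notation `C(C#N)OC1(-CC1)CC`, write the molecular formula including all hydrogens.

Heavy atoms from the SMILES: 7 C, 1 N, 1 O.
Implicit hydrogens by atom environment:
  4 × C: 2 H each → 8
  2 × C: no H
  1 × C: 3 H
  1 × N: no H
  1 × O: no H
  Total hydrogens = 11.
Molecular formula: C7H11NO

C7H11NO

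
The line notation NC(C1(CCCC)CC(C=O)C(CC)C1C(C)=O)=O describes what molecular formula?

C15H25NO3

Heavy atoms from the SMILES: 15 C, 1 N, 3 O.
Implicit hydrogens by atom environment:
  5 × C: 2 H each → 10
  4 × C: 1 H each → 4
  3 × C: 3 H each → 9
  3 × C: no H
  3 × O: no H
  1 × N: 2 H
  Total hydrogens = 25.
Molecular formula: C15H25NO3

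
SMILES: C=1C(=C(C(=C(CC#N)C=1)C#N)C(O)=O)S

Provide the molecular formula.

Heavy atoms from the SMILES: 10 C, 2 N, 2 O, 1 S.
Implicit hydrogens by atom environment:
  4 × C (aromatic): no H
  3 × C: no H
  2 × C (aromatic): 1 H each → 2
  2 × N: no H
  1 × C: 2 H
  1 × O: 1 H
  1 × O: no H
  1 × S: 1 H
  Total hydrogens = 6.
Molecular formula: C10H6N2O2S

C10H6N2O2S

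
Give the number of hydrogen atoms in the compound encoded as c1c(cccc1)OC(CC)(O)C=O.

12

Hydrogens are implicit in SMILES; fill each atom to its normal valence:
  5 × C (aromatic): 1 H each → 5
  2 × O: no H
  1 × C: 3 H
  1 × C: 2 H
  1 × C: 1 H
  1 × C (aromatic): no H
  1 × C: no H
  1 × O: 1 H
  Total hydrogens = 12.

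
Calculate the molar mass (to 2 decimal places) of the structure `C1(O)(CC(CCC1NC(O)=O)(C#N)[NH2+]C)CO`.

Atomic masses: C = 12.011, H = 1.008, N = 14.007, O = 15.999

244.27

Molecular formula: C10H18N3O4+.
M = 10×12.011 + 18×1.008 + 3×14.007 + 4×15.999 = 244.27 g/mol.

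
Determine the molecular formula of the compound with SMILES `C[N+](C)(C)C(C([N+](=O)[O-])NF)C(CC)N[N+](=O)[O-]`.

Heavy atoms from the SMILES: 8 C, 1 F, 5 N, 4 O.
Implicit hydrogens by atom environment:
  4 × C: 3 H each → 12
  3 × C: 1 H each → 3
  3 × N (charge +1): no H
  2 × N: 1 H each → 2
  2 × O: no H
  2 × O (charge -1): no H
  1 × C: 2 H
  1 × F: no H
  Total hydrogens = 19.
Net charge +1.
Molecular formula: C8H19FN5O4+

C8H19FN5O4+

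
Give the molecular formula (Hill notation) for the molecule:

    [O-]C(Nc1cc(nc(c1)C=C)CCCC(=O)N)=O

Heavy atoms from the SMILES: 12 C, 3 N, 3 O.
Implicit hydrogens by atom environment:
  4 × C: 2 H each → 8
  3 × C (aromatic): no H
  2 × C (aromatic): 1 H each → 2
  2 × C: no H
  2 × O: no H
  1 × C: 1 H
  1 × N: 2 H
  1 × N: 1 H
  1 × N (aromatic): no H
  1 × O (charge -1): no H
  Total hydrogens = 14.
Net charge -1.
Molecular formula: C12H14N3O3-

C12H14N3O3-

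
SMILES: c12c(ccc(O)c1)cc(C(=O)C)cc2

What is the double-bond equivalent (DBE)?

8

Molecular formula from the SMILES: C12H10O2.
DoU = (2C + 2 + N − H − X)/2 = (2·12 + 2 + 0 − 10 − 0)/2 = 16/2 = 8.
(Structurally: 2 ring(s) + 6 π bond(s) = 8.)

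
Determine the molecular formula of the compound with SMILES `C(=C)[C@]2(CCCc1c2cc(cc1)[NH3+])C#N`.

Heavy atoms from the SMILES: 13 C, 2 N.
Implicit hydrogens by atom environment:
  4 × C: 2 H each → 8
  3 × C (aromatic): 1 H each → 3
  3 × C (aromatic): no H
  2 × C: no H
  1 × C: 1 H
  1 × N (charge +1): 3 H
  1 × N: no H
  Total hydrogens = 15.
Net charge +1.
Molecular formula: C13H15N2+

C13H15N2+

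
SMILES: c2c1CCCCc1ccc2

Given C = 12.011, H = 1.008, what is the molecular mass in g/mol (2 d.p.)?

Molecular formula: C10H12.
M = 10×12.011 + 12×1.008 = 132.21 g/mol.

132.21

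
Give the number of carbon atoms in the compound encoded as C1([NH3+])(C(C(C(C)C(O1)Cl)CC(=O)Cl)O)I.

The symbol for carbon appears 8 times in the SMILES. (Cl is a single chlorine, not C + l.)

8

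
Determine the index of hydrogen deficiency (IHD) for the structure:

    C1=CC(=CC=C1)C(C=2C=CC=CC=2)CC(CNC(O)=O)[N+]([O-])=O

10

Molecular formula from the SMILES: C17H18N2O4.
DoU = (2C + 2 + N − H − X)/2 = (2·17 + 2 + 2 − 18 − 0)/2 = 20/2 = 10.
(Structurally: 2 ring(s) + 8 π bond(s) = 10.)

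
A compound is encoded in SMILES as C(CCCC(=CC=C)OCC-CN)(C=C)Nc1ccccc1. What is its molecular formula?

C19H28N2O

Heavy atoms from the SMILES: 19 C, 2 N, 1 O.
Implicit hydrogens by atom environment:
  8 × C: 2 H each → 16
  5 × C (aromatic): 1 H each → 5
  4 × C: 1 H each → 4
  1 × C: no H
  1 × C (aromatic): no H
  1 × N: 2 H
  1 × N: 1 H
  1 × O: no H
  Total hydrogens = 28.
Molecular formula: C19H28N2O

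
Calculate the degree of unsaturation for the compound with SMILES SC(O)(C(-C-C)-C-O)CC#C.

Molecular formula from the SMILES: C8H14O2S.
DoU = (2C + 2 + N − H − X)/2 = (2·8 + 2 + 0 − 14 − 0)/2 = 4/2 = 2.
(Structurally: 0 ring(s) + 2 π bond(s) = 2.)

2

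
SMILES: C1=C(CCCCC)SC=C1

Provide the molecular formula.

C9H14S

Heavy atoms from the SMILES: 9 C, 1 S.
Implicit hydrogens by atom environment:
  4 × C: 2 H each → 8
  3 × C (aromatic): 1 H each → 3
  1 × C: 3 H
  1 × C (aromatic): no H
  1 × S (aromatic): no H
  Total hydrogens = 14.
Molecular formula: C9H14S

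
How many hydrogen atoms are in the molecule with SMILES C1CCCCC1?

12

Hydrogens are implicit in SMILES; fill each atom to its normal valence:
  6 × C: 2 H each → 12
  Total hydrogens = 12.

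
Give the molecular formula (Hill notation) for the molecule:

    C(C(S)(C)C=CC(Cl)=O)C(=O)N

Heavy atoms from the SMILES: 7 C, 1 Cl, 1 N, 2 O, 1 S.
Implicit hydrogens by atom environment:
  3 × C: no H
  2 × C: 1 H each → 2
  2 × O: no H
  1 × C: 3 H
  1 × C: 2 H
  1 × Cl: no H
  1 × N: 2 H
  1 × S: 1 H
  Total hydrogens = 10.
Molecular formula: C7H10ClNO2S

C7H10ClNO2S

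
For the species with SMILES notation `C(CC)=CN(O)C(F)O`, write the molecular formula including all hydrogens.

C5H10FNO2

Heavy atoms from the SMILES: 5 C, 1 F, 1 N, 2 O.
Implicit hydrogens by atom environment:
  3 × C: 1 H each → 3
  2 × O: 1 H each → 2
  1 × C: 3 H
  1 × C: 2 H
  1 × F: no H
  1 × N: no H
  Total hydrogens = 10.
Molecular formula: C5H10FNO2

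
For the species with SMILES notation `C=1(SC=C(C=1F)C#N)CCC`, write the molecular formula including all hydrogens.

Heavy atoms from the SMILES: 8 C, 1 F, 1 N, 1 S.
Implicit hydrogens by atom environment:
  3 × C (aromatic): no H
  2 × C: 2 H each → 4
  1 × C: 3 H
  1 × C (aromatic): 1 H
  1 × C: no H
  1 × F: no H
  1 × N: no H
  1 × S (aromatic): no H
  Total hydrogens = 8.
Molecular formula: C8H8FNS

C8H8FNS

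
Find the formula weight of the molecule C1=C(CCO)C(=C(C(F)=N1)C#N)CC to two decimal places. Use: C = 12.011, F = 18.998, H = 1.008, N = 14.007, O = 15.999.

194.21

Molecular formula: C10H11FN2O.
M = 10×12.011 + 1×18.998 + 11×1.008 + 2×14.007 + 1×15.999 = 194.21 g/mol.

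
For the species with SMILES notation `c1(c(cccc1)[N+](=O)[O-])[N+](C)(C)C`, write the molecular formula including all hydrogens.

C9H13N2O2+

Heavy atoms from the SMILES: 9 C, 2 N, 2 O.
Implicit hydrogens by atom environment:
  4 × C (aromatic): 1 H each → 4
  3 × C: 3 H each → 9
  2 × C (aromatic): no H
  2 × N (charge +1): no H
  1 × O: no H
  1 × O (charge -1): no H
  Total hydrogens = 13.
Net charge +1.
Molecular formula: C9H13N2O2+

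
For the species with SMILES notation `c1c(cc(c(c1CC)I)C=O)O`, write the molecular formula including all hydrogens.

C9H9IO2

Heavy atoms from the SMILES: 9 C, 1 I, 2 O.
Implicit hydrogens by atom environment:
  4 × C (aromatic): no H
  2 × C (aromatic): 1 H each → 2
  1 × C: 3 H
  1 × C: 2 H
  1 × C: 1 H
  1 × I: no H
  1 × O: 1 H
  1 × O: no H
  Total hydrogens = 9.
Molecular formula: C9H9IO2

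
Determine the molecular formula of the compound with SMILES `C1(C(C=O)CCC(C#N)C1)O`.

Heavy atoms from the SMILES: 8 C, 1 N, 2 O.
Implicit hydrogens by atom environment:
  4 × C: 1 H each → 4
  3 × C: 2 H each → 6
  1 × C: no H
  1 × N: no H
  1 × O: 1 H
  1 × O: no H
  Total hydrogens = 11.
Molecular formula: C8H11NO2

C8H11NO2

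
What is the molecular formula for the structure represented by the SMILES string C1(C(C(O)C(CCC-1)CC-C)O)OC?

Heavy atoms from the SMILES: 11 C, 3 O.
Implicit hydrogens by atom environment:
  5 × C: 2 H each → 10
  4 × C: 1 H each → 4
  2 × C: 3 H each → 6
  2 × O: 1 H each → 2
  1 × O: no H
  Total hydrogens = 22.
Molecular formula: C11H22O3

C11H22O3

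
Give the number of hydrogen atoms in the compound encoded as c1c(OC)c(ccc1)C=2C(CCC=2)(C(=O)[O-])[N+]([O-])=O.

Hydrogens are implicit in SMILES; fill each atom to its normal valence:
  4 × C (aromatic): 1 H each → 4
  3 × C: no H
  3 × O: no H
  2 × C: 2 H each → 4
  2 × C (aromatic): no H
  2 × O (charge -1): no H
  1 × C: 3 H
  1 × C: 1 H
  1 × N (charge +1): no H
  Total hydrogens = 12.

12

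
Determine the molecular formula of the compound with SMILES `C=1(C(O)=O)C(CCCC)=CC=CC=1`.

C11H14O2

Heavy atoms from the SMILES: 11 C, 2 O.
Implicit hydrogens by atom environment:
  4 × C (aromatic): 1 H each → 4
  3 × C: 2 H each → 6
  2 × C (aromatic): no H
  1 × C: 3 H
  1 × C: no H
  1 × O: 1 H
  1 × O: no H
  Total hydrogens = 14.
Molecular formula: C11H14O2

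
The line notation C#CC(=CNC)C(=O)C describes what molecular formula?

C7H9NO

Heavy atoms from the SMILES: 7 C, 1 N, 1 O.
Implicit hydrogens by atom environment:
  3 × C: no H
  2 × C: 3 H each → 6
  2 × C: 1 H each → 2
  1 × N: 1 H
  1 × O: no H
  Total hydrogens = 9.
Molecular formula: C7H9NO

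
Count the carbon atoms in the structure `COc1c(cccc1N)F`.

7

The symbol for carbon appears 7 times in the SMILES. Lowercase c denotes aromatic carbon and counts toward C.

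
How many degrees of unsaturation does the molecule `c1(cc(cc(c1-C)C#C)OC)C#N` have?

Molecular formula from the SMILES: C11H9NO.
DoU = (2C + 2 + N − H − X)/2 = (2·11 + 2 + 1 − 9 − 0)/2 = 16/2 = 8.
(Structurally: 1 ring(s) + 7 π bond(s) = 8.)

8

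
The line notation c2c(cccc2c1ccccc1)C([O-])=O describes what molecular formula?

Heavy atoms from the SMILES: 13 C, 2 O.
Implicit hydrogens by atom environment:
  9 × C (aromatic): 1 H each → 9
  3 × C (aromatic): no H
  1 × C: no H
  1 × O: no H
  1 × O (charge -1): no H
  Total hydrogens = 9.
Net charge -1.
Molecular formula: C13H9O2-

C13H9O2-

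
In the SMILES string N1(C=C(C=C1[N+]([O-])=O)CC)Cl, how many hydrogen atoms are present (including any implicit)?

Hydrogens are implicit in SMILES; fill each atom to its normal valence:
  2 × C (aromatic): 1 H each → 2
  2 × C (aromatic): no H
  1 × C: 3 H
  1 × C: 2 H
  1 × Cl: no H
  1 × N (aromatic): no H
  1 × N (charge +1): no H
  1 × O: no H
  1 × O (charge -1): no H
  Total hydrogens = 7.

7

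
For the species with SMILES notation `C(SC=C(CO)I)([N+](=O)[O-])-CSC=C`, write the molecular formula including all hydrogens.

C7H10INO3S2

Heavy atoms from the SMILES: 7 C, 1 I, 1 N, 3 O, 2 S.
Implicit hydrogens by atom environment:
  3 × C: 2 H each → 6
  3 × C: 1 H each → 3
  2 × S: no H
  1 × C: no H
  1 × I: no H
  1 × N (charge +1): no H
  1 × O: 1 H
  1 × O: no H
  1 × O (charge -1): no H
  Total hydrogens = 10.
Molecular formula: C7H10INO3S2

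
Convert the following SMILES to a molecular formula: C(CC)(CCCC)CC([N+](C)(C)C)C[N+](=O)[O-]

Heavy atoms from the SMILES: 13 C, 2 N, 2 O.
Implicit hydrogens by atom environment:
  6 × C: 2 H each → 12
  5 × C: 3 H each → 15
  2 × C: 1 H each → 2
  2 × N (charge +1): no H
  1 × O: no H
  1 × O (charge -1): no H
  Total hydrogens = 29.
Net charge +1.
Molecular formula: C13H29N2O2+

C13H29N2O2+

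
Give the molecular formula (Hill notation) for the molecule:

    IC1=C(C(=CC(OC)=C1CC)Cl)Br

Heavy atoms from the SMILES: 1 Br, 9 C, 1 Cl, 1 I, 1 O.
Implicit hydrogens by atom environment:
  5 × C (aromatic): no H
  2 × C: 3 H each → 6
  1 × Br: no H
  1 × C: 2 H
  1 × C (aromatic): 1 H
  1 × Cl: no H
  1 × I: no H
  1 × O: no H
  Total hydrogens = 9.
Molecular formula: C9H9BrClIO

C9H9BrClIO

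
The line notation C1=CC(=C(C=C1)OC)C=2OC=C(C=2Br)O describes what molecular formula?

C11H9BrO3

Heavy atoms from the SMILES: 1 Br, 11 C, 3 O.
Implicit hydrogens by atom environment:
  5 × C (aromatic): 1 H each → 5
  5 × C (aromatic): no H
  1 × Br: no H
  1 × C: 3 H
  1 × O: 1 H
  1 × O (aromatic): no H
  1 × O: no H
  Total hydrogens = 9.
Molecular formula: C11H9BrO3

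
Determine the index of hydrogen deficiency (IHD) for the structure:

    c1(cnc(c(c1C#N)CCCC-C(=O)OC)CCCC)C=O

Molecular formula from the SMILES: C17H22N2O3.
DoU = (2C + 2 + N − H − X)/2 = (2·17 + 2 + 2 − 22 − 0)/2 = 16/2 = 8.
(Structurally: 1 ring(s) + 7 π bond(s) = 8.)

8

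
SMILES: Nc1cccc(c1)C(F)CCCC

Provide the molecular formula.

C11H16FN

Heavy atoms from the SMILES: 11 C, 1 F, 1 N.
Implicit hydrogens by atom environment:
  4 × C (aromatic): 1 H each → 4
  3 × C: 2 H each → 6
  2 × C (aromatic): no H
  1 × C: 3 H
  1 × C: 1 H
  1 × F: no H
  1 × N: 2 H
  Total hydrogens = 16.
Molecular formula: C11H16FN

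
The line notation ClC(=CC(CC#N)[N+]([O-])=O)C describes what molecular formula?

C6H7ClN2O2

Heavy atoms from the SMILES: 6 C, 1 Cl, 2 N, 2 O.
Implicit hydrogens by atom environment:
  2 × C: 1 H each → 2
  2 × C: no H
  1 × C: 3 H
  1 × C: 2 H
  1 × Cl: no H
  1 × N (charge +1): no H
  1 × N: no H
  1 × O: no H
  1 × O (charge -1): no H
  Total hydrogens = 7.
Molecular formula: C6H7ClN2O2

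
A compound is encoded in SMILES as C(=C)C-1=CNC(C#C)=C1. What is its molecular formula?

Heavy atoms from the SMILES: 8 C, 1 N.
Implicit hydrogens by atom environment:
  2 × C (aromatic): 1 H each → 2
  2 × C: 1 H each → 2
  2 × C (aromatic): no H
  1 × C: 2 H
  1 × C: no H
  1 × N (aromatic): 1 H
  Total hydrogens = 7.
Molecular formula: C8H7N

C8H7N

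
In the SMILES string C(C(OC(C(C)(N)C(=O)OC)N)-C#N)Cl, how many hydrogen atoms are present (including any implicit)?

14

Hydrogens are implicit in SMILES; fill each atom to its normal valence:
  3 × C: no H
  3 × O: no H
  2 × C: 3 H each → 6
  2 × C: 1 H each → 2
  2 × N: 2 H each → 4
  1 × C: 2 H
  1 × Cl: no H
  1 × N: no H
  Total hydrogens = 14.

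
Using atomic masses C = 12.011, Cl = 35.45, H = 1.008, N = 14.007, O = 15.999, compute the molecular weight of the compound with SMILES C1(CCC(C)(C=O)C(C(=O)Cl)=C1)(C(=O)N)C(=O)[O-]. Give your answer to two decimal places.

Molecular formula: C11H11ClNO5-.
M = 11×12.011 + 1×35.45 + 11×1.008 + 1×14.007 + 5×15.999 = 272.66 g/mol.

272.66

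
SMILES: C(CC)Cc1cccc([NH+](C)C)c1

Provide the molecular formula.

C12H20N+

Heavy atoms from the SMILES: 12 C, 1 N.
Implicit hydrogens by atom environment:
  4 × C (aromatic): 1 H each → 4
  3 × C: 3 H each → 9
  3 × C: 2 H each → 6
  2 × C (aromatic): no H
  1 × N (charge +1): 1 H
  Total hydrogens = 20.
Net charge +1.
Molecular formula: C12H20N+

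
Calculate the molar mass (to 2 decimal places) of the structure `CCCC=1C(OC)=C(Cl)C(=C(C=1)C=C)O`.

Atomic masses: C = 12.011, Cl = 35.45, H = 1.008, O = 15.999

Molecular formula: C12H15ClO2.
M = 12×12.011 + 1×35.45 + 15×1.008 + 2×15.999 = 226.70 g/mol.

226.70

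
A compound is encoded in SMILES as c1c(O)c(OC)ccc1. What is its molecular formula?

Heavy atoms from the SMILES: 7 C, 2 O.
Implicit hydrogens by atom environment:
  4 × C (aromatic): 1 H each → 4
  2 × C (aromatic): no H
  1 × C: 3 H
  1 × O: 1 H
  1 × O: no H
  Total hydrogens = 8.
Molecular formula: C7H8O2

C7H8O2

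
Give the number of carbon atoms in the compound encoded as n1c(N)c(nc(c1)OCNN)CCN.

7

The symbol for carbon appears 7 times in the SMILES. Lowercase c denotes aromatic carbon and counts toward C.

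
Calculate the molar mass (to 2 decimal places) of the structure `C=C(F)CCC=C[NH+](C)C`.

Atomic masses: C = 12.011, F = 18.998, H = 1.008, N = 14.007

Molecular formula: C8H15FN+.
M = 8×12.011 + 1×18.998 + 15×1.008 + 1×14.007 = 144.21 g/mol.

144.21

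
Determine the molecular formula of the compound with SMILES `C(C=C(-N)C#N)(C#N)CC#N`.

Heavy atoms from the SMILES: 7 C, 4 N.
Implicit hydrogens by atom environment:
  4 × C: no H
  3 × N: no H
  2 × C: 1 H each → 2
  1 × C: 2 H
  1 × N: 2 H
  Total hydrogens = 6.
Molecular formula: C7H6N4

C7H6N4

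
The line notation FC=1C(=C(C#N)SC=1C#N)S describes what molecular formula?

Heavy atoms from the SMILES: 6 C, 1 F, 2 N, 2 S.
Implicit hydrogens by atom environment:
  4 × C (aromatic): no H
  2 × C: no H
  2 × N: no H
  1 × F: no H
  1 × S: 1 H
  1 × S (aromatic): no H
  Total hydrogens = 1.
Molecular formula: C6HFN2S2

C6HFN2S2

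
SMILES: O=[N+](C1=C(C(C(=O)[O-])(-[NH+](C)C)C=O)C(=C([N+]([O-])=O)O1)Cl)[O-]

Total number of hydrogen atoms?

8

Hydrogens are implicit in SMILES; fill each atom to its normal valence:
  4 × C (aromatic): no H
  4 × O: no H
  3 × O (charge -1): no H
  2 × C: 3 H each → 6
  2 × C: no H
  2 × N (charge +1): no H
  1 × C: 1 H
  1 × Cl: no H
  1 × N (charge +1): 1 H
  1 × O (aromatic): no H
  Total hydrogens = 8.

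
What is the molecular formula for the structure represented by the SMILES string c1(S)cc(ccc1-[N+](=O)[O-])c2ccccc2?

Heavy atoms from the SMILES: 12 C, 1 N, 2 O, 1 S.
Implicit hydrogens by atom environment:
  8 × C (aromatic): 1 H each → 8
  4 × C (aromatic): no H
  1 × N (charge +1): no H
  1 × O: no H
  1 × O (charge -1): no H
  1 × S: 1 H
  Total hydrogens = 9.
Molecular formula: C12H9NO2S

C12H9NO2S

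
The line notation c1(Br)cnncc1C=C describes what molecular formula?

Heavy atoms from the SMILES: 1 Br, 6 C, 2 N.
Implicit hydrogens by atom environment:
  2 × C (aromatic): 1 H each → 2
  2 × C (aromatic): no H
  2 × N (aromatic): no H
  1 × Br: no H
  1 × C: 2 H
  1 × C: 1 H
  Total hydrogens = 5.
Molecular formula: C6H5BrN2

C6H5BrN2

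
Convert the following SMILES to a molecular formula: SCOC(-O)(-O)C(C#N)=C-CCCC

Heavy atoms from the SMILES: 9 C, 1 N, 3 O, 1 S.
Implicit hydrogens by atom environment:
  4 × C: 2 H each → 8
  3 × C: no H
  2 × O: 1 H each → 2
  1 × C: 3 H
  1 × C: 1 H
  1 × N: no H
  1 × O: no H
  1 × S: 1 H
  Total hydrogens = 15.
Molecular formula: C9H15NO3S

C9H15NO3S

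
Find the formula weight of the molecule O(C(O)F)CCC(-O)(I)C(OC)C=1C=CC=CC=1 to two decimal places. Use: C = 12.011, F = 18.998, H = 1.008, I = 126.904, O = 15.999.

370.16

Molecular formula: C12H16FIO4.
M = 12×12.011 + 1×18.998 + 16×1.008 + 1×126.904 + 4×15.999 = 370.16 g/mol.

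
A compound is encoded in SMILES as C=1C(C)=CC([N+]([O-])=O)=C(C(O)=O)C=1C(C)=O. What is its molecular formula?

C10H9NO5

Heavy atoms from the SMILES: 10 C, 1 N, 5 O.
Implicit hydrogens by atom environment:
  4 × C (aromatic): no H
  3 × O: no H
  2 × C: 3 H each → 6
  2 × C (aromatic): 1 H each → 2
  2 × C: no H
  1 × N (charge +1): no H
  1 × O: 1 H
  1 × O (charge -1): no H
  Total hydrogens = 9.
Molecular formula: C10H9NO5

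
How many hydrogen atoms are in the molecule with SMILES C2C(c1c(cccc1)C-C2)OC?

14

Hydrogens are implicit in SMILES; fill each atom to its normal valence:
  4 × C (aromatic): 1 H each → 4
  3 × C: 2 H each → 6
  2 × C (aromatic): no H
  1 × C: 3 H
  1 × C: 1 H
  1 × O: no H
  Total hydrogens = 14.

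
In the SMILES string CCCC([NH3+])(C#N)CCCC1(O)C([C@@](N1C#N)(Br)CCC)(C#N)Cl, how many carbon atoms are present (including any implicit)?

16

The symbol for carbon appears 16 times in the SMILES. (Cl is a single chlorine, not C + l.)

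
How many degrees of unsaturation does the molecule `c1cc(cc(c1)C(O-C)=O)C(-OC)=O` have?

6

Molecular formula from the SMILES: C10H10O4.
DoU = (2C + 2 + N − H − X)/2 = (2·10 + 2 + 0 − 10 − 0)/2 = 12/2 = 6.
(Structurally: 1 ring(s) + 5 π bond(s) = 6.)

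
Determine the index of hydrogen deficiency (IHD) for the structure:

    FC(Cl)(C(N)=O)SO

Molecular formula from the SMILES: C2H3ClFNO2S.
DoU = (2C + 2 + N − H − X)/2 = (2·2 + 2 + 1 − 3 − 2)/2 = 2/2 = 1.
(Structurally: 0 ring(s) + 1 π bond(s) = 1.)

1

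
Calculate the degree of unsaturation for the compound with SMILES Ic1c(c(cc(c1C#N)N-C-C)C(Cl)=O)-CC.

Molecular formula from the SMILES: C12H12ClIN2O.
DoU = (2C + 2 + N − H − X)/2 = (2·12 + 2 + 2 − 12 − 2)/2 = 14/2 = 7.
(Structurally: 1 ring(s) + 6 π bond(s) = 7.)

7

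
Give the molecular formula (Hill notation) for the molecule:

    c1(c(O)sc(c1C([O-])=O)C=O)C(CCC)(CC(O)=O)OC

Heavy atoms from the SMILES: 13 C, 7 O, 1 S.
Implicit hydrogens by atom environment:
  4 × C (aromatic): no H
  4 × O: no H
  3 × C: 2 H each → 6
  3 × C: no H
  2 × C: 3 H each → 6
  2 × O: 1 H each → 2
  1 × C: 1 H
  1 × O (charge -1): no H
  1 × S (aromatic): no H
  Total hydrogens = 15.
Net charge -1.
Molecular formula: C13H15O7S-

C13H15O7S-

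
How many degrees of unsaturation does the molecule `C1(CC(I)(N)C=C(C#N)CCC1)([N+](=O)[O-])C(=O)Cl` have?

Molecular formula from the SMILES: C10H11ClIN3O3.
DoU = (2C + 2 + N − H − X)/2 = (2·10 + 2 + 3 − 11 − 2)/2 = 12/2 = 6.
(Structurally: 1 ring(s) + 5 π bond(s) = 6.)

6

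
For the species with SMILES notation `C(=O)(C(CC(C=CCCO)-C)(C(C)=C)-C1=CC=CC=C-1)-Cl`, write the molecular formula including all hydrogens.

C18H23ClO2

Heavy atoms from the SMILES: 18 C, 1 Cl, 2 O.
Implicit hydrogens by atom environment:
  5 × C (aromatic): 1 H each → 5
  4 × C: 2 H each → 8
  3 × C: 1 H each → 3
  3 × C: no H
  2 × C: 3 H each → 6
  1 × C (aromatic): no H
  1 × Cl: no H
  1 × O: 1 H
  1 × O: no H
  Total hydrogens = 23.
Molecular formula: C18H23ClO2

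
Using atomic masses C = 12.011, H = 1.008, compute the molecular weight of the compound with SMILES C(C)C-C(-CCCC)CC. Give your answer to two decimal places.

Molecular formula: C10H22.
M = 10×12.011 + 22×1.008 = 142.29 g/mol.

142.29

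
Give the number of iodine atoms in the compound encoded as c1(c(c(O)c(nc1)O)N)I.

The symbol for iodine appears 1 time in the SMILES.

1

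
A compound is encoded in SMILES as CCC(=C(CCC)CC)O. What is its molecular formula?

Heavy atoms from the SMILES: 9 C, 1 O.
Implicit hydrogens by atom environment:
  4 × C: 2 H each → 8
  3 × C: 3 H each → 9
  2 × C: no H
  1 × O: 1 H
  Total hydrogens = 18.
Molecular formula: C9H18O

C9H18O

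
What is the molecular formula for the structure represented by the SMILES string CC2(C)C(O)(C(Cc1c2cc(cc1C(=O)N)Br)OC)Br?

C14H17Br2NO3

Heavy atoms from the SMILES: 2 Br, 14 C, 1 N, 3 O.
Implicit hydrogens by atom environment:
  4 × C (aromatic): no H
  3 × C: 3 H each → 9
  3 × C: no H
  2 × Br: no H
  2 × C (aromatic): 1 H each → 2
  2 × O: no H
  1 × C: 2 H
  1 × C: 1 H
  1 × N: 2 H
  1 × O: 1 H
  Total hydrogens = 17.
Molecular formula: C14H17Br2NO3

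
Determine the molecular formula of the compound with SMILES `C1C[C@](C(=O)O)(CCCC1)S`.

Heavy atoms from the SMILES: 8 C, 2 O, 1 S.
Implicit hydrogens by atom environment:
  6 × C: 2 H each → 12
  2 × C: no H
  1 × O: 1 H
  1 × O: no H
  1 × S: 1 H
  Total hydrogens = 14.
Molecular formula: C8H14O2S

C8H14O2S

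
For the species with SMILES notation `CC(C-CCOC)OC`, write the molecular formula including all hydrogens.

C7H16O2

Heavy atoms from the SMILES: 7 C, 2 O.
Implicit hydrogens by atom environment:
  3 × C: 3 H each → 9
  3 × C: 2 H each → 6
  2 × O: no H
  1 × C: 1 H
  Total hydrogens = 16.
Molecular formula: C7H16O2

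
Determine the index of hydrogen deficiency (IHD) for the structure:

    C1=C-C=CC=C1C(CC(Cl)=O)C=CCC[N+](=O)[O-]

7

Molecular formula from the SMILES: C13H14ClNO3.
DoU = (2C + 2 + N − H − X)/2 = (2·13 + 2 + 1 − 14 − 1)/2 = 14/2 = 7.
(Structurally: 1 ring(s) + 6 π bond(s) = 7.)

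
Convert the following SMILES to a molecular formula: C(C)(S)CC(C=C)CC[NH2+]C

C9H20NS+

Heavy atoms from the SMILES: 9 C, 1 N, 1 S.
Implicit hydrogens by atom environment:
  4 × C: 2 H each → 8
  3 × C: 1 H each → 3
  2 × C: 3 H each → 6
  1 × N (charge +1): 2 H
  1 × S: 1 H
  Total hydrogens = 20.
Net charge +1.
Molecular formula: C9H20NS+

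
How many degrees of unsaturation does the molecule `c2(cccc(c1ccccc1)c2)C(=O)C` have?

Molecular formula from the SMILES: C14H12O.
DoU = (2C + 2 + N − H − X)/2 = (2·14 + 2 + 0 − 12 − 0)/2 = 18/2 = 9.
(Structurally: 2 ring(s) + 7 π bond(s) = 9.)

9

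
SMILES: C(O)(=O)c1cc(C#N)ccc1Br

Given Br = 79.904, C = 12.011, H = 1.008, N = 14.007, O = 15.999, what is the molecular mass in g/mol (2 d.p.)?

Molecular formula: C8H4BrNO2.
M = 1×79.904 + 8×12.011 + 4×1.008 + 1×14.007 + 2×15.999 = 226.03 g/mol.

226.03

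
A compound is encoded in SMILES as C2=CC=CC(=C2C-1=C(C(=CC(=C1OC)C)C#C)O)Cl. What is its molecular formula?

C16H13ClO2

Heavy atoms from the SMILES: 16 C, 1 Cl, 2 O.
Implicit hydrogens by atom environment:
  7 × C (aromatic): no H
  5 × C (aromatic): 1 H each → 5
  2 × C: 3 H each → 6
  1 × C: 1 H
  1 × C: no H
  1 × Cl: no H
  1 × O: 1 H
  1 × O: no H
  Total hydrogens = 13.
Molecular formula: C16H13ClO2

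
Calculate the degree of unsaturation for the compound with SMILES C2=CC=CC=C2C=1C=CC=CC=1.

8

Molecular formula from the SMILES: C12H10.
DoU = (2C + 2 + N − H − X)/2 = (2·12 + 2 + 0 − 10 − 0)/2 = 16/2 = 8.
(Structurally: 2 ring(s) + 6 π bond(s) = 8.)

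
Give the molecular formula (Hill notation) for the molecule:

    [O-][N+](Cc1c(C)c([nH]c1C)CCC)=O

Heavy atoms from the SMILES: 10 C, 2 N, 2 O.
Implicit hydrogens by atom environment:
  4 × C (aromatic): no H
  3 × C: 3 H each → 9
  3 × C: 2 H each → 6
  1 × N (aromatic): 1 H
  1 × N (charge +1): no H
  1 × O: no H
  1 × O (charge -1): no H
  Total hydrogens = 16.
Molecular formula: C10H16N2O2

C10H16N2O2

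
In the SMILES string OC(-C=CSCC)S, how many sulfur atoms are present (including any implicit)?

2

The symbol for sulfur appears 2 times in the SMILES.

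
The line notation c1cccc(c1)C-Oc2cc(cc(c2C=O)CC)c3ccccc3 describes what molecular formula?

Heavy atoms from the SMILES: 22 C, 2 O.
Implicit hydrogens by atom environment:
  12 × C (aromatic): 1 H each → 12
  6 × C (aromatic): no H
  2 × C: 2 H each → 4
  2 × O: no H
  1 × C: 3 H
  1 × C: 1 H
  Total hydrogens = 20.
Molecular formula: C22H20O2

C22H20O2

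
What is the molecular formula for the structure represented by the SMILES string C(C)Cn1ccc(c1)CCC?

C10H17N

Heavy atoms from the SMILES: 10 C, 1 N.
Implicit hydrogens by atom environment:
  4 × C: 2 H each → 8
  3 × C (aromatic): 1 H each → 3
  2 × C: 3 H each → 6
  1 × C (aromatic): no H
  1 × N (aromatic): no H
  Total hydrogens = 17.
Molecular formula: C10H17N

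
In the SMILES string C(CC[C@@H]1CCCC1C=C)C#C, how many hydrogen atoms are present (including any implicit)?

18

Hydrogens are implicit in SMILES; fill each atom to its normal valence:
  7 × C: 2 H each → 14
  4 × C: 1 H each → 4
  1 × C: no H
  Total hydrogens = 18.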